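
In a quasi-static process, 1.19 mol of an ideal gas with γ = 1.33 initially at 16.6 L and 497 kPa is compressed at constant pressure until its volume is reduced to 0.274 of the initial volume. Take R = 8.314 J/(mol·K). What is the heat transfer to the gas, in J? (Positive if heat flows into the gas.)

-24100 J

T₁ = P₁V₁/(nR) = 497×16.6/(1.19×8.314) = 834 K.
Isobaric: P stays 497 kPa; V/T = const ⇒ T₂ = 228 K, V₂ = 4.55 L.
W = PΔV = 497×(4.55−16.6) kPa·L = -5990 J.
ΔU = nCvΔT = 1.19×25.2×(228−834) = -18200 J.
Q = ΔU + W = nCpΔT = -24100 J.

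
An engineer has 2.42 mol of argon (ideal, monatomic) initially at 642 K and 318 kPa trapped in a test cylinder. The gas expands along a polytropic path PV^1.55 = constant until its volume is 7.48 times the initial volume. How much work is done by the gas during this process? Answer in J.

15700 J

V₁ = nRT₁/P₁ = 2.42×8.314×642/318 = 40.6 L.
Polytropic n=1.55: T₂ = T₁(V₁/V₂)^(n−1) = 642×(0.134)^0.55 = 212 K; P₂ = P₁(V₁/V₂)^n = 14.1 kPa.
W = (P₁V₁−P₂V₂)/(n−1) = (318×40.6−14.1×304)/0.55 = 15700 J.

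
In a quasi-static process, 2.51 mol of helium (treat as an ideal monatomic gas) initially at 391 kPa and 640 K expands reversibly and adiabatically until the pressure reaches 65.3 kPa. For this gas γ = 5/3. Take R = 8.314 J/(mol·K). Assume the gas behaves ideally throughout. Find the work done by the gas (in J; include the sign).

10200 J

V₁ = nRT₁/P₁ = 2.51×8.314×640/391 = 34.2 L.
Adiabatic: T₂/T₁ = (P₂/P₁)^((γ−1)/γ) ⇒ T₂ = 640×(0.167)^0.400 = 313 K; V₂ = 100 L.
ΔU = nCvΔT = 2.51×12.5×(313−640) = -10200 J.
Q = 0 for an adiabatic process, so W = −ΔU = 10200 J.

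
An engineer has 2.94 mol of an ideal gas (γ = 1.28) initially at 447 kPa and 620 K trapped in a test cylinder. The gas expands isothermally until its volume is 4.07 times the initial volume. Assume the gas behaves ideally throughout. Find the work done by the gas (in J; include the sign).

21300 J

V₁ = nRT₁/P₁ = 2.94×8.314×620/447 = 33.9 L.
Isothermal: T stays 620 K; PV = const ⇒ V₂ = 138 L, P₂ = 110 kPa.
W = nRT ln(V₂/V₁) = 2.94×8.314×620×ln(4.07) = 21300 J.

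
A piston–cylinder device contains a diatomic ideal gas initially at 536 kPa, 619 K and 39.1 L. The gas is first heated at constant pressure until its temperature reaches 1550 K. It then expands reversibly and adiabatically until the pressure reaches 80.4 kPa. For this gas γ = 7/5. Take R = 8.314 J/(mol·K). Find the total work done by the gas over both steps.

86400 J

n = P₁V₁/(RT₁) = 536×39.1/(8.314×619) = 4.07 mol.
Step 1 — Isobaric: P stays 536 kPa; V/T = const ⇒ T₂ = 1550 K, V₂ = 97.9 L.
W = PΔV = 536×(97.9−39.1) kPa·L = 31500 J.
ΔU = nCvΔT = 4.07×20.8×(1550−619) = 78800 J.
Q = ΔU + W = nCpΔT = 110000 J.
State after step 1: P = 536 kPa, V = 97.9 L, T = 1550 K.
Step 2 — Adiabatic: T₂/T₁ = (P₂/P₁)^((γ−1)/γ) ⇒ T₂ = 1550×(0.150)^0.286 = 901 K; V₂ = 380 L.
ΔU = nCvΔT = 4.07×20.8×(901−1550) = -54900 J.
Q = 0 for an adiabatic process, so W = −ΔU = 54900 J.
Net over both steps: W = 86400 J, Q = 110000 J, ΔU = 23900 J.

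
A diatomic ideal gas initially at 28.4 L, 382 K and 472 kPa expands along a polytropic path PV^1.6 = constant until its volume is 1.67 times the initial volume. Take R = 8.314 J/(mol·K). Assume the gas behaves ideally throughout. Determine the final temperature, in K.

Polytropic n=1.6: T₂ = T₁(V₁/V₂)^(n−1) = 382×(0.599)^0.60 = 281 K; P₂ = P₁(V₁/V₂)^n = 208 kPa.

281 K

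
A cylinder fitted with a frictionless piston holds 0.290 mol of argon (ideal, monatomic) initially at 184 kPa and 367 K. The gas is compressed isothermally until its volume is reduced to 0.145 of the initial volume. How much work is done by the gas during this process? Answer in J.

V₁ = nRT₁/P₁ = 0.290×8.314×367/184 = 4.81 L.
Isothermal: T stays 367 K; PV = const ⇒ V₂ = 0.697 L, P₂ = 1270 kPa.
W = nRT ln(V₂/V₁) = 0.290×8.314×367×ln(0.145) = -1710 J.

-1710 J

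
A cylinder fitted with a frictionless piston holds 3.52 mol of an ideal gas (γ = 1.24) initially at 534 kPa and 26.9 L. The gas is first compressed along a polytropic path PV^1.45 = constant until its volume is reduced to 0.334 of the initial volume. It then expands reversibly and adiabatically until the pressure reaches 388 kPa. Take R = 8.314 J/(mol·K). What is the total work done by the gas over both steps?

T₁ = P₁V₁/(nR) = 534×26.9/(3.52×8.314) = 491 K.
Step 1 — Polytropic n=1.45: T₂ = T₁(V₁/V₂)^(n−1) = 491×(2.99)^0.45 = 804 K; P₂ = P₁(V₁/V₂)^n = 2620 kPa.
W = (P₁V₁−P₂V₂)/(n−1) = (534×26.9−2620×8.98)/0.45 = -20400 J.
ΔU = nCvΔT = 3.52×34.6×(804−491) = 38200 J.
Q = ΔU + W = 17800 J.
State after step 1: P = 2620 kPa, V = 8.98 L, T = 804 K.
Step 2 — Adiabatic: T₂/T₁ = (P₂/P₁)^((γ−1)/γ) ⇒ T₂ = 804×(0.148)^0.194 = 556 K; V₂ = 41.9 L.
ΔU = nCvΔT = 3.52×34.6×(556−804) = -30300 J.
Q = 0 for an adiabatic process, so W = −ΔU = 30300 J.
Net over both steps: W = 9930 J, Q = 17800 J, ΔU = 7890 J.

9930 J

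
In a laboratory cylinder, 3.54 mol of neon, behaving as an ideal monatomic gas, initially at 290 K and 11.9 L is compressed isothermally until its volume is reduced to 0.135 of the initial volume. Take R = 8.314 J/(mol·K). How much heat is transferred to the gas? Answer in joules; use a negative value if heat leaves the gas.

-17100 J

P₁ = nRT₁/V₁ = 3.54×8.314×290/11.9 = 717 kPa.
Isothermal: T stays 290 K; PV = const ⇒ V₂ = 1.61 L, P₂ = 5310 kPa.
ΔU = 0 (ideal gas, T constant).
W = nRT ln(V₂/V₁) = 3.54×8.314×290×ln(0.135) = -17100 J.
Q = ΔU + W = -17100 J.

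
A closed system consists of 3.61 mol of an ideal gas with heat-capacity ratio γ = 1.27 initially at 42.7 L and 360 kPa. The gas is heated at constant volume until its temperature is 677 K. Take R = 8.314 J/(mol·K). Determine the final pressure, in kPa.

476 kPa

T₁ = P₁V₁/(nR) = 360×42.7/(3.61×8.314) = 512 K.
Isochoric: V stays 42.7 L; P/T = const ⇒ T₂ = 677 K, P₂ = 476 kPa.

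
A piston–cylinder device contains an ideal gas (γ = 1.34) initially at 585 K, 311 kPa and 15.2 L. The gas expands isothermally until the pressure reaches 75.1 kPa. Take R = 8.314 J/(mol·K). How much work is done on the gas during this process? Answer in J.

-6720 J

n = P₁V₁/(RT₁) = 311×15.2/(8.314×585) = 0.972 mol.
Isothermal: T stays 585 K; PV = const ⇒ V₂ = 62.9 L, P₂ = 75.1 kPa.
W = nRT ln(V₂/V₁) = 0.972×8.314×585×ln(4.14) = 6720 J.
Work done on the gas = −W_by = -6720 J.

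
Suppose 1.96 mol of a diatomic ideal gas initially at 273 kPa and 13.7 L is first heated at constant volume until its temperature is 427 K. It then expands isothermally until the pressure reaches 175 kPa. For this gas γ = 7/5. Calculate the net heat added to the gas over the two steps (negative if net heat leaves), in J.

15500 J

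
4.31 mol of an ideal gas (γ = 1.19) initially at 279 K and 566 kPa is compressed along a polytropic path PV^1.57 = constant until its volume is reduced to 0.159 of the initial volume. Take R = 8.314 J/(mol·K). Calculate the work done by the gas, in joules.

-32500 J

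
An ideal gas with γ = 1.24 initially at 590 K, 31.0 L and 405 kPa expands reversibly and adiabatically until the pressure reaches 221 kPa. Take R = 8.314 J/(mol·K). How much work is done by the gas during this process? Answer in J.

n = P₁V₁/(RT₁) = 405×31.0/(8.314×590) = 2.56 mol.
Adiabatic: T₂/T₁ = (P₂/P₁)^((γ−1)/γ) ⇒ T₂ = 590×(0.546)^0.194 = 525 K; V₂ = 50.5 L.
ΔU = nCvΔT = 2.56×34.6×(525−590) = -5790 J.
Q = 0 for an adiabatic process, so W = −ΔU = 5790 J.

5790 J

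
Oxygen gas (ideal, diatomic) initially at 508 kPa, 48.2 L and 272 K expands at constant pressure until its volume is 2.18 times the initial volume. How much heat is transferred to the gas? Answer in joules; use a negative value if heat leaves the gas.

n = P₁V₁/(RT₁) = 508×48.2/(8.314×272) = 10.8 mol.
Isobaric: P stays 508 kPa; V/T = const ⇒ T₂ = 593 K, V₂ = 105 L.
W = PΔV = 508×(105−48.2) kPa·L = 28900 J.
ΔU = nCvΔT = 10.8×20.8×(593−272) = 72200 J.
Q = ΔU + W = nCpΔT = 101000 J.

101000 J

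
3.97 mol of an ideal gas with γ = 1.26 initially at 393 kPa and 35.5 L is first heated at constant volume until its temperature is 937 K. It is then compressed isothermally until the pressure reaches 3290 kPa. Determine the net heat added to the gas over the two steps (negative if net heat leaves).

24200 J

T₁ = P₁V₁/(nR) = 393×35.5/(3.97×8.314) = 423 K.
Step 1 — Isochoric: V stays 35.5 L; P/T = const ⇒ T₂ = 937 K, P₂ = 871 kPa.
W = 0 (no volume change).
ΔU = nCvΔT = 3.97×32.0×(937−423) = 65300 J.
Q = ΔU = 65300 J.
State after step 1: P = 871 kPa, V = 35.5 L, T = 937 K.
Step 2 — Isothermal: T stays 937 K; PV = const ⇒ V₂ = 9.40 L, P₂ = 3290 kPa.
ΔU = 0 (ideal gas, T constant).
W = nRT ln(V₂/V₁) = 3.97×8.314×937×ln(0.265) = -41100 J.
Q = ΔU + W = -41100 J.
Net over both steps: W = -41100 J, Q = 24200 J, ΔU = 65300 J.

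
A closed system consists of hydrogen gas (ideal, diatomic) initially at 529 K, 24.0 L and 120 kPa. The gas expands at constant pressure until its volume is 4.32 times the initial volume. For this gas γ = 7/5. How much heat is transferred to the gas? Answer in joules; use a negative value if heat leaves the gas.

33500 J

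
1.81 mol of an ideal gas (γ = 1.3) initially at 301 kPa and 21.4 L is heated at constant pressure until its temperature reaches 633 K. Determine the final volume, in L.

31.6 L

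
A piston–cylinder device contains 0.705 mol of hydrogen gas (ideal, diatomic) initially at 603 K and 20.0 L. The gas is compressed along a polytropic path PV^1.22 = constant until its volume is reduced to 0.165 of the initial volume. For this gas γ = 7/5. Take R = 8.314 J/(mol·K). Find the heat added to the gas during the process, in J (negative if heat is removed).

-3520 J

P₁ = nRT₁/V₁ = 0.705×8.314×603/20.0 = 177 kPa.
Polytropic n=1.22: T₂ = T₁(V₁/V₂)^(n−1) = 603×(6.06)^0.22 = 896 K; P₂ = P₁(V₁/V₂)^n = 1590 kPa.
W = (P₁V₁−P₂V₂)/(n−1) = (177×20.0−1590×3.30)/0.22 = -7820 J.
ΔU = nCvΔT = 0.705×20.8×(896−603) = 4300 J.
Q = ΔU + W = -3520 J.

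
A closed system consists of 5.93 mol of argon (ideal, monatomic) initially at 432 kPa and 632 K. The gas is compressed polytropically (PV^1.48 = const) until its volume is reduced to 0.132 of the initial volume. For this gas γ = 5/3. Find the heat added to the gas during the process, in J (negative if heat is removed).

V₁ = nRT₁/P₁ = 5.93×8.314×632/432 = 72.1 L.
Polytropic n=1.48: T₂ = T₁(V₁/V₂)^(n−1) = 632×(7.58)^0.48 = 1670 K; P₂ = P₁(V₁/V₂)^n = 8650 kPa.
W = (P₁V₁−P₂V₂)/(n−1) = (432×72.1−8650×9.52)/0.48 = -107000 J.
ΔU = nCvΔT = 5.93×12.5×(1670−632) = 76800 J.
Q = ΔU + W = -29900 J.

-29900 J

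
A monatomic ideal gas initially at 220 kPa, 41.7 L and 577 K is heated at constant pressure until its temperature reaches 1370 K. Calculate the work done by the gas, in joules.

12600 J

n = P₁V₁/(RT₁) = 220×41.7/(8.314×577) = 1.91 mol.
Isobaric: P stays 220 kPa; V/T = const ⇒ T₂ = 1370 K, V₂ = 99.0 L.
W = PΔV = 220×(99.0−41.7) kPa·L = 12600 J.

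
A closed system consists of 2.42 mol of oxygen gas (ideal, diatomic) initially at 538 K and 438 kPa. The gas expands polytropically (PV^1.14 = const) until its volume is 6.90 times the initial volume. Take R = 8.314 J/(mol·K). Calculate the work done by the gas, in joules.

18300 J

V₁ = nRT₁/P₁ = 2.42×8.314×538/438 = 24.7 L.
Polytropic n=1.14: T₂ = T₁(V₁/V₂)^(n−1) = 538×(0.145)^0.14 = 411 K; P₂ = P₁(V₁/V₂)^n = 48.4 kPa.
W = (P₁V₁−P₂V₂)/(n−1) = (438×24.7−48.4×171)/0.14 = 18300 J.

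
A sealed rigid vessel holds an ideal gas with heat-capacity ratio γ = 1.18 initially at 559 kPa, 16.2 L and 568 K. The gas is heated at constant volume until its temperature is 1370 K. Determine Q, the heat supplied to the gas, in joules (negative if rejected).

n = P₁V₁/(RT₁) = 559×16.2/(8.314×568) = 1.92 mol.
Isochoric: V stays 16.2 L; P/T = const ⇒ T₂ = 1370 K, P₂ = 1350 kPa.
W = 0 (no volume change).
ΔU = nCvΔT = 1.92×46.2×(1370−568) = 71000 J.
Q = ΔU = 71000 J.

71000 J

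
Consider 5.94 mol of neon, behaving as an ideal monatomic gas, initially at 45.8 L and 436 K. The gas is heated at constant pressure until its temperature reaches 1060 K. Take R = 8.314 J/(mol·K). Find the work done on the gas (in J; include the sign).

-30800 J

P₁ = nRT₁/V₁ = 5.94×8.314×436/45.8 = 470 kPa.
Isobaric: P stays 470 kPa; V/T = const ⇒ T₂ = 1060 K, V₂ = 111 L.
W = PΔV = 470×(111−45.8) kPa·L = 30800 J.
Work done on the gas = −W_by = -30800 J.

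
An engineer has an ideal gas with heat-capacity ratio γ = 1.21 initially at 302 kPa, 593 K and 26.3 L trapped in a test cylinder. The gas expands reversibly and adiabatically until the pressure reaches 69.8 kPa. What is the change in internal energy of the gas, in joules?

-8490 J

n = P₁V₁/(RT₁) = 302×26.3/(8.314×593) = 1.61 mol.
Adiabatic: T₂/T₁ = (P₂/P₁)^((γ−1)/γ) ⇒ T₂ = 593×(0.231)^0.174 = 460 K; V₂ = 88.2 L.
For an ideal gas ΔU = nCvΔT with Cv = R/(γ−1) = 39.6 J/(mol·K).
ΔU = 1.61×39.6×(460−593) = -8490 J.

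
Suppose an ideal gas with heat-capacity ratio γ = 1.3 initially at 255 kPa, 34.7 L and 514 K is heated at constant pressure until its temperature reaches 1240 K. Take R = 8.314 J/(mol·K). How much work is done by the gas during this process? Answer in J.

12500 J

n = P₁V₁/(RT₁) = 255×34.7/(8.314×514) = 2.07 mol.
Isobaric: P stays 255 kPa; V/T = const ⇒ T₂ = 1240 K, V₂ = 83.7 L.
W = PΔV = 255×(83.7−34.7) kPa·L = 12500 J.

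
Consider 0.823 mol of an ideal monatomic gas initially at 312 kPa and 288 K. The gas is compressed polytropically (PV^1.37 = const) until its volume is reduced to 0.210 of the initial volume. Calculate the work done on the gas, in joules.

4160 J

V₁ = nRT₁/P₁ = 0.823×8.314×288/312 = 6.32 L.
Polytropic n=1.37: T₂ = T₁(V₁/V₂)^(n−1) = 288×(4.76)^0.37 = 513 K; P₂ = P₁(V₁/V₂)^n = 2650 kPa.
W = (P₁V₁−P₂V₂)/(n−1) = (312×6.32−2650×1.33)/0.37 = -4160 J.
Work done on the gas = −W_by = 4160 J.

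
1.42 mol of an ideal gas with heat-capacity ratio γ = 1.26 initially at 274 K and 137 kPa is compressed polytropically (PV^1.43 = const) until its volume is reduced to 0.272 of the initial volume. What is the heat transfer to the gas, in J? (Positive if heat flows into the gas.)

V₁ = nRT₁/P₁ = 1.42×8.314×274/137 = 23.6 L.
Polytropic n=1.43: T₂ = T₁(V₁/V₂)^(n−1) = 274×(3.68)^0.43 = 480 K; P₂ = P₁(V₁/V₂)^n = 882 kPa.
W = (P₁V₁−P₂V₂)/(n−1) = (137×23.6−882×6.42)/0.43 = -5650 J.
ΔU = nCvΔT = 1.42×32.0×(480−274) = 9340 J.
Q = ΔU + W = 3690 J.

3690 J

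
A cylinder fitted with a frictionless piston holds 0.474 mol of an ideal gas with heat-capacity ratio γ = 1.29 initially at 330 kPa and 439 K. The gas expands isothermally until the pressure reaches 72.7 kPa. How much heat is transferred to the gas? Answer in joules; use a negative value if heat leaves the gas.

2620 J

V₁ = nRT₁/P₁ = 0.474×8.314×439/330 = 5.24 L.
Isothermal: T stays 439 K; PV = const ⇒ V₂ = 23.8 L, P₂ = 72.7 kPa.
ΔU = 0 (ideal gas, T constant).
W = nRT ln(V₂/V₁) = 0.474×8.314×439×ln(4.54) = 2620 J.
Q = ΔU + W = 2620 J.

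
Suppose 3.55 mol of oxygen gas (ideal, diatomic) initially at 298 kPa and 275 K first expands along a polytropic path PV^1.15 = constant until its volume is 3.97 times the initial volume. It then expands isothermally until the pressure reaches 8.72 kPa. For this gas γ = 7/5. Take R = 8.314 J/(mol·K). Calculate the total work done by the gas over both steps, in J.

V₁ = nRT₁/P₁ = 3.55×8.314×275/298 = 27.2 L.
Step 1 — Polytropic n=1.15: T₂ = T₁(V₁/V₂)^(n−1) = 275×(0.252)^0.15 = 224 K; P₂ = P₁(V₁/V₂)^n = 61.0 kPa.
W = (P₁V₁−P₂V₂)/(n−1) = (298×27.2−61.0×108)/0.15 = 10100 J.
ΔU = nCvΔT = 3.55×20.8×(224−275) = -3790 J.
Q = ΔU + W = 6320 J.
State after step 1: P = 61.0 kPa, V = 108 L, T = 224 K.
Step 2 — Isothermal: T stays 224 K; PV = const ⇒ V₂ = 757 L, P₂ = 8.72 kPa.
ΔU = 0 (ideal gas, T constant).
W = nRT ln(V₂/V₁) = 3.55×8.314×224×ln(7.00) = 12800 J.
Q = ΔU + W = 12800 J.
Net over both steps: W = 23000 J, Q = 19200 J, ΔU = -3790 J.

23000 J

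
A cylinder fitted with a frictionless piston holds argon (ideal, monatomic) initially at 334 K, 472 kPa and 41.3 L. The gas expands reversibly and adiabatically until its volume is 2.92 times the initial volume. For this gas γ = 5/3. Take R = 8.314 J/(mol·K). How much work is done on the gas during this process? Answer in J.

n = P₁V₁/(RT₁) = 472×41.3/(8.314×334) = 7.02 mol.
Adiabatic: TV^(γ−1) = const ⇒ T₂ = 334×(0.342)^0.667 = 163 K; PV^γ = const ⇒ P₂ = 79.1 kPa.
ΔU = nCvΔT = 7.02×12.5×(163−334) = -14900 J.
Q = 0 for an adiabatic process, so W = −ΔU = 14900 J.
Work done on the gas = −W_by = -14900 J.

-14900 J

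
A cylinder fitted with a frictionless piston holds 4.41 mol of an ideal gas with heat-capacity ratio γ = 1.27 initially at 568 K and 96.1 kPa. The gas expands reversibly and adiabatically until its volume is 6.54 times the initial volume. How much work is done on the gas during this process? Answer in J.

V₁ = nRT₁/P₁ = 4.41×8.314×568/96.1 = 217 L.
Adiabatic: TV^(γ−1) = const ⇒ T₂ = 568×(0.153)^0.270 = 342 K; PV^γ = const ⇒ P₂ = 8.85 kPa.
ΔU = nCvΔT = 4.41×30.8×(342−568) = -30700 J.
Q = 0 for an adiabatic process, so W = −ΔU = 30700 J.
Work done on the gas = −W_by = -30700 J.

-30700 J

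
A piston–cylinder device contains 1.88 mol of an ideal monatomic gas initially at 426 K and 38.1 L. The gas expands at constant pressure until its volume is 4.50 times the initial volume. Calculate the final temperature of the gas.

P₁ = nRT₁/V₁ = 1.88×8.314×426/38.1 = 175 kPa.
Isobaric: P stays 175 kPa; V/T = const ⇒ T₂ = 1920 K, V₂ = 171 L.

1920 K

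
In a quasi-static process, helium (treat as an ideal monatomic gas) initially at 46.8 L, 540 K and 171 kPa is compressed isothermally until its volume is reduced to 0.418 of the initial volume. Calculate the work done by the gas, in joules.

n = P₁V₁/(RT₁) = 171×46.8/(8.314×540) = 1.78 mol.
Isothermal: T stays 540 K; PV = const ⇒ V₂ = 19.6 L, P₂ = 409 kPa.
W = nRT ln(V₂/V₁) = 1.78×8.314×540×ln(0.418) = -6980 J.

-6980 J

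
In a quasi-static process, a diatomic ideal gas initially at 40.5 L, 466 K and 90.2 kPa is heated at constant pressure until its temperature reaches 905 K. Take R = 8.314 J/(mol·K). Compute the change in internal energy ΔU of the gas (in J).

n = P₁V₁/(RT₁) = 90.2×40.5/(8.314×466) = 0.943 mol.
Isobaric: P stays 90.2 kPa; V/T = const ⇒ T₂ = 905 K, V₂ = 78.7 L.
For an ideal gas ΔU = nCvΔT with Cv = (5/2)R = 20.8 J/(mol·K).
ΔU = 0.943×20.8×(905−466) = 8600 J.

8600 J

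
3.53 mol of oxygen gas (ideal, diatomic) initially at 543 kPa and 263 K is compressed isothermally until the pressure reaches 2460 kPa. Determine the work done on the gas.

V₁ = nRT₁/P₁ = 3.53×8.314×263/543 = 14.2 L.
Isothermal: T stays 263 K; PV = const ⇒ V₂ = 3.14 L, P₂ = 2460 kPa.
W = nRT ln(V₂/V₁) = 3.53×8.314×263×ln(0.221) = -11700 J.
Work done on the gas = −W_by = 11700 J.

11700 J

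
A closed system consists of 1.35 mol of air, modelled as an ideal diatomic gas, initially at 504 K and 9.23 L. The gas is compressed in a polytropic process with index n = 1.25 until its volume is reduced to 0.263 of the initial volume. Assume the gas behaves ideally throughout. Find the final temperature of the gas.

704 K

P₁ = nRT₁/V₁ = 1.35×8.314×504/9.23 = 613 kPa.
Polytropic n=1.25: T₂ = T₁(V₁/V₂)^(n−1) = 504×(3.80)^0.25 = 704 K; P₂ = P₁(V₁/V₂)^n = 3250 kPa.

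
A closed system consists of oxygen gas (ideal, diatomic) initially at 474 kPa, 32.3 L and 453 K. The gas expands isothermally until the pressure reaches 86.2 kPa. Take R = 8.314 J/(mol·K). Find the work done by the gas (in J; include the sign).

n = P₁V₁/(RT₁) = 474×32.3/(8.314×453) = 4.07 mol.
Isothermal: T stays 453 K; PV = const ⇒ V₂ = 178 L, P₂ = 86.2 kPa.
W = nRT ln(V₂/V₁) = 4.07×8.314×453×ln(5.50) = 26100 J.

26100 J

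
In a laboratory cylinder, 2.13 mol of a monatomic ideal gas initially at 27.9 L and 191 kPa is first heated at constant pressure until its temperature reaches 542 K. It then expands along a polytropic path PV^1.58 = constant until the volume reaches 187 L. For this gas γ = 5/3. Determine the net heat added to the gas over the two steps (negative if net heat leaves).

11800 J

T₁ = P₁V₁/(nR) = 191×27.9/(2.13×8.314) = 301 K.
Step 1 — Isobaric: P stays 191 kPa; V/T = const ⇒ T₂ = 542 K, V₂ = 50.3 L.
W = PΔV = 191×(50.3−27.9) kPa·L = 4270 J.
ΔU = nCvΔT = 2.13×12.5×(542−301) = 6400 J.
Q = ΔU + W = nCpΔT = 10700 J.
State after step 1: P = 191 kPa, V = 50.3 L, T = 542 K.
Step 2 — Polytropic n=1.58: T₂ = T₁(V₁/V₂)^(n−1) = 542×(0.269)^0.58 = 253 K; P₂ = P₁(V₁/V₂)^n = 24.0 kPa.
W = (P₁V₁−P₂V₂)/(n−1) = (191×50.3−24.0×187)/0.58 = 8830 J.
ΔU = nCvΔT = 2.13×12.5×(253−542) = -7680 J.
Q = ΔU + W = 1150 J.
Net over both steps: W = 13100 J, Q = 11800 J, ΔU = -1270 J.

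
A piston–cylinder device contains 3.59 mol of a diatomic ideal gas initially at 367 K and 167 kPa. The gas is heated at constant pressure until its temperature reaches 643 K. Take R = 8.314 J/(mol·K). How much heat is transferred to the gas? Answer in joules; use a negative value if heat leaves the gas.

V₁ = nRT₁/P₁ = 3.59×8.314×367/167 = 65.6 L.
Isobaric: P stays 167 kPa; V/T = const ⇒ T₂ = 643 K, V₂ = 115 L.
W = PΔV = 167×(115−65.6) kPa·L = 8240 J.
ΔU = nCvΔT = 3.59×20.8×(643−367) = 20600 J.
Q = ΔU + W = nCpΔT = 28800 J.

28800 J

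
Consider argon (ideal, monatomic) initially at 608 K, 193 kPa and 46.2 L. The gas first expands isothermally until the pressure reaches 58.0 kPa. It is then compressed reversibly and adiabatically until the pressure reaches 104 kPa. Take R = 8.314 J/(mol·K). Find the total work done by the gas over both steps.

7200 J

n = P₁V₁/(RT₁) = 193×46.2/(8.314×608) = 1.76 mol.
Step 1 — Isothermal: T stays 608 K; PV = const ⇒ V₂ = 154 L, P₂ = 58.0 kPa.
ΔU = 0 (ideal gas, T constant).
W = nRT ln(V₂/V₁) = 1.76×8.314×608×ln(3.33) = 10700 J.
Q = ΔU + W = 10700 J.
State after step 1: P = 58.0 kPa, V = 154 L, T = 608 K.
Step 2 — Adiabatic: T₂/T₁ = (P₂/P₁)^((γ−1)/γ) ⇒ T₂ = 608×(1.79)^0.400 = 768 K; V₂ = 108 L.
ΔU = nCvΔT = 1.76×12.5×(768−608) = 3520 J.
Q = 0 for an adiabatic process, so W = −ΔU = -3520 J.
Net over both steps: W = 7200 J, Q = 10700 J, ΔU = 3520 J.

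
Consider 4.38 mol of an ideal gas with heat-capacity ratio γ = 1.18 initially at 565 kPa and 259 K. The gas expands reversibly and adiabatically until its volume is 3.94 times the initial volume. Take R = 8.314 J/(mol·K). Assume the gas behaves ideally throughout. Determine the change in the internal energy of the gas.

V₁ = nRT₁/P₁ = 4.38×8.314×259/565 = 16.7 L.
Adiabatic: TV^(γ−1) = const ⇒ T₂ = 259×(0.254)^0.180 = 202 K; PV^γ = const ⇒ P₂ = 112 kPa.
For an ideal gas ΔU = nCvΔT with Cv = R/(γ−1) = 46.2 J/(mol·K).
ΔU = 4.38×46.2×(202−259) = -11500 J.

-11500 J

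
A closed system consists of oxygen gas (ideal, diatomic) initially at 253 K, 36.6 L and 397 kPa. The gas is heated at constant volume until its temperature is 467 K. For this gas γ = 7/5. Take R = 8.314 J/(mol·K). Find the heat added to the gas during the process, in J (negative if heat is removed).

30700 J

n = P₁V₁/(RT₁) = 397×36.6/(8.314×253) = 6.91 mol.
Isochoric: V stays 36.6 L; P/T = const ⇒ T₂ = 467 K, P₂ = 733 kPa.
W = 0 (no volume change).
ΔU = nCvΔT = 6.91×20.8×(467−253) = 30700 J.
Q = ΔU = 30700 J.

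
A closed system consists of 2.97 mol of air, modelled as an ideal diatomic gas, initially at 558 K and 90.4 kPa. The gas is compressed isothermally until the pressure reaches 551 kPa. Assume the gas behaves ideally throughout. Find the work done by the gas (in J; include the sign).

V₁ = nRT₁/P₁ = 2.97×8.314×558/90.4 = 152 L.
Isothermal: T stays 558 K; PV = const ⇒ V₂ = 25.0 L, P₂ = 551 kPa.
W = nRT ln(V₂/V₁) = 2.97×8.314×558×ln(0.164) = -24900 J.

-24900 J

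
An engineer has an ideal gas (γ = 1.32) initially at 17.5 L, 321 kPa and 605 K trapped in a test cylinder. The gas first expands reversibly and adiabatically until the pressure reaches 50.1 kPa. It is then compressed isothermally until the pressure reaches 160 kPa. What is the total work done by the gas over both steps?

2210 J

n = P₁V₁/(RT₁) = 321×17.5/(8.314×605) = 1.12 mol.
Step 1 — Adiabatic: T₂/T₁ = (P₂/P₁)^((γ−1)/γ) ⇒ T₂ = 605×(0.156)^0.242 = 386 K; V₂ = 71.5 L.
ΔU = nCvΔT = 1.12×26.0×(386−605) = -6360 J.
Q = 0 for an adiabatic process, so W = −ΔU = 6360 J.
State after step 1: P = 50.1 kPa, V = 71.5 L, T = 386 K.
Step 2 — Isothermal: T stays 386 K; PV = const ⇒ V₂ = 22.4 L, P₂ = 160 kPa.
ΔU = 0 (ideal gas, T constant).
W = nRT ln(V₂/V₁) = 1.12×8.314×386×ln(0.313) = -4160 J.
Q = ΔU + W = -4160 J.
Net over both steps: W = 2210 J, Q = -4160 J, ΔU = -6360 J.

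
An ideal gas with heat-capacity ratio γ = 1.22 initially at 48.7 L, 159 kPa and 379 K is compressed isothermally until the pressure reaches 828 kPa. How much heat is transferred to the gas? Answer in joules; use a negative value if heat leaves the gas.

-12800 J

n = P₁V₁/(RT₁) = 159×48.7/(8.314×379) = 2.46 mol.
Isothermal: T stays 379 K; PV = const ⇒ V₂ = 9.35 L, P₂ = 828 kPa.
ΔU = 0 (ideal gas, T constant).
W = nRT ln(V₂/V₁) = 2.46×8.314×379×ln(0.192) = -12800 J.
Q = ΔU + W = -12800 J.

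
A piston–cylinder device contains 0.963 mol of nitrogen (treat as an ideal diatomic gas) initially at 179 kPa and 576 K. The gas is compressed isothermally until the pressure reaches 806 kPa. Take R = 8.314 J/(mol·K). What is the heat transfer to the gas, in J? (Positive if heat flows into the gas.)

V₁ = nRT₁/P₁ = 0.963×8.314×576/179 = 25.8 L.
Isothermal: T stays 576 K; PV = const ⇒ V₂ = 5.72 L, P₂ = 806 kPa.
ΔU = 0 (ideal gas, T constant).
W = nRT ln(V₂/V₁) = 0.963×8.314×576×ln(0.222) = -6940 J.
Q = ΔU + W = -6940 J.

-6940 J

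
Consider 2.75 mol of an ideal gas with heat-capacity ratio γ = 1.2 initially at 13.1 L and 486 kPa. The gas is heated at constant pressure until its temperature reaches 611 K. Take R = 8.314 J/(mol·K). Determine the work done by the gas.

7600 J

T₁ = P₁V₁/(nR) = 486×13.1/(2.75×8.314) = 278 K.
Isobaric: P stays 486 kPa; V/T = const ⇒ T₂ = 611 K, V₂ = 28.7 L.
W = PΔV = 486×(28.7−13.1) kPa·L = 7600 J.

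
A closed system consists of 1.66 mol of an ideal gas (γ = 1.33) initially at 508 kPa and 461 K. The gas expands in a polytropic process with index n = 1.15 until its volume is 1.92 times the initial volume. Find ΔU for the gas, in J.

-1800 J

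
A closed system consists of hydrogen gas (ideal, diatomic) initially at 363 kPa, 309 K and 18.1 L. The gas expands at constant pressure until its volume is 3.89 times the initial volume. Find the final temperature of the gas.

Isobaric: P stays 363 kPa; V/T = const ⇒ T₂ = 1200 K, V₂ = 70.4 L.

1200 K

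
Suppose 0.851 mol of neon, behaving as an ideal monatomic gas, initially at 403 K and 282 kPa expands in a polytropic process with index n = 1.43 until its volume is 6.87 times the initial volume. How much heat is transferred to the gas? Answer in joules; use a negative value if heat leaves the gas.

V₁ = nRT₁/P₁ = 0.851×8.314×403/282 = 10.1 L.
Polytropic n=1.43: T₂ = T₁(V₁/V₂)^(n−1) = 403×(0.146)^0.43 = 176 K; P₂ = P₁(V₁/V₂)^n = 17.9 kPa.
W = (P₁V₁−P₂V₂)/(n−1) = (282×10.1−17.9×69.5)/0.43 = 3740 J.
ΔU = nCvΔT = 0.851×12.5×(176−403) = -2410 J.
Q = ΔU + W = 1330 J.

1330 J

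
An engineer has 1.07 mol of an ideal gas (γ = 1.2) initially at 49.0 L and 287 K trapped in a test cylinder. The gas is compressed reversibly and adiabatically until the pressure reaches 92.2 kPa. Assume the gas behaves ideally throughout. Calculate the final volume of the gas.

30.5 L

P₁ = nRT₁/V₁ = 1.07×8.314×287/49.0 = 52.1 kPa.
Adiabatic: T₂/T₁ = (P₂/P₁)^((γ−1)/γ) ⇒ T₂ = 287×(1.77)^0.167 = 316 K; V₂ = 30.5 L.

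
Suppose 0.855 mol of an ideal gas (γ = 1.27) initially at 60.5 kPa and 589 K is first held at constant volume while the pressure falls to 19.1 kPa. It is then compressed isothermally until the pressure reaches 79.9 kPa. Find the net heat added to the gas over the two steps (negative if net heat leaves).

V₁ = nRT₁/P₁ = 0.855×8.314×589/60.5 = 69.2 L.
Step 1 — Isochoric: V stays 69.2 L; P/T = const ⇒ T₂ = 186 K, P₂ = 19.1 kPa.
W = 0 (no volume change).
ΔU = nCvΔT = 0.855×30.8×(186−589) = -10600 J.
Q = ΔU = -10600 J.
State after step 1: P = 19.1 kPa, V = 69.2 L, T = 186 K.
Step 2 — Isothermal: T stays 186 K; PV = const ⇒ V₂ = 16.5 L, P₂ = 79.9 kPa.
ΔU = 0 (ideal gas, T constant).
W = nRT ln(V₂/V₁) = 0.855×8.314×186×ln(0.239) = -1890 J.
Q = ΔU + W = -1890 J.
Net over both steps: W = -1890 J, Q = -12500 J, ΔU = -10600 J.

-12500 J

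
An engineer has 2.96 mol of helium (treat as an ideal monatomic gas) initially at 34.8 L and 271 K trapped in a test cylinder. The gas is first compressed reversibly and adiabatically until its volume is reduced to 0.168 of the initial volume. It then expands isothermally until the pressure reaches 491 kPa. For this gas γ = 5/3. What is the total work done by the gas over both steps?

P₁ = nRT₁/V₁ = 2.96×8.314×271/34.8 = 192 kPa.
Step 1 — Adiabatic: TV^(γ−1) = const ⇒ T₂ = 271×(5.95)^0.667 = 890 K; PV^γ = const ⇒ P₂ = 3750 kPa.
ΔU = nCvΔT = 2.96×12.5×(890−271) = 22900 J.
Q = 0 for an adiabatic process, so W = −ΔU = -22900 J.
State after step 1: P = 3750 kPa, V = 5.85 L, T = 890 K.
Step 2 — Isothermal: T stays 890 K; PV = const ⇒ V₂ = 44.6 L, P₂ = 491 kPa.
ΔU = 0 (ideal gas, T constant).
W = nRT ln(V₂/V₁) = 2.96×8.314×890×ln(7.63) = 44500 J.
Q = ΔU + W = 44500 J.
Net over both steps: W = 21700 J, Q = 44500 J, ΔU = 22900 J.

21700 J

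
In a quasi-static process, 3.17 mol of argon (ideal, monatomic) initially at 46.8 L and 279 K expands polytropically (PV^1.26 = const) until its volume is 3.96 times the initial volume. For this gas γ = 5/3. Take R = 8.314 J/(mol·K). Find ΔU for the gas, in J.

P₁ = nRT₁/V₁ = 3.17×8.314×279/46.8 = 157 kPa.
Polytropic n=1.26: T₂ = T₁(V₁/V₂)^(n−1) = 279×(0.253)^0.26 = 195 K; P₂ = P₁(V₁/V₂)^n = 27.7 kPa.
For an ideal gas ΔU = nCvΔT with Cv = (3/2)R = 12.5 J/(mol·K).
ΔU = 3.17×12.5×(195−279) = -3320 J.

-3320 J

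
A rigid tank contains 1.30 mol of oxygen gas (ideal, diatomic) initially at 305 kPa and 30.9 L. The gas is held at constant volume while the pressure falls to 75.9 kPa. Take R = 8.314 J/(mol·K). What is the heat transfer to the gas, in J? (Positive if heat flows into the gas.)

T₁ = P₁V₁/(nR) = 305×30.9/(1.30×8.314) = 872 K.
Isochoric: V stays 30.9 L; P/T = const ⇒ T₂ = 217 K, P₂ = 75.9 kPa.
W = 0 (no volume change).
ΔU = nCvΔT = 1.30×20.8×(217−872) = -17700 J.
Q = ΔU = -17700 J.

-17700 J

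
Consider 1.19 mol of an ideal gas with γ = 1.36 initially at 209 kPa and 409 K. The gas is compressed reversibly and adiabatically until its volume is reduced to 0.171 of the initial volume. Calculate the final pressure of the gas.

V₁ = nRT₁/P₁ = 1.19×8.314×409/209 = 19.4 L.
Adiabatic: TV^(γ−1) = const ⇒ T₂ = 409×(5.85)^0.360 = 772 K; PV^γ = const ⇒ P₂ = 2310 kPa.

2310 kPa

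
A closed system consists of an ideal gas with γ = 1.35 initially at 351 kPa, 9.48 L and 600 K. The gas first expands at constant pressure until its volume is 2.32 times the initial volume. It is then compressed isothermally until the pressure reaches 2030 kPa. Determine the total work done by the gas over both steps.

n = P₁V₁/(RT₁) = 351×9.48/(8.314×600) = 0.667 mol.
Step 1 — Isobaric: P stays 351 kPa; V/T = const ⇒ T₂ = 1390 K, V₂ = 22.0 L.
W = PΔV = 351×(22.0−9.48) kPa·L = 4390 J.
ΔU = nCvΔT = 0.667×23.8×(1390−600) = 12500 J.
Q = ΔU + W = nCpΔT = 16900 J.
State after step 1: P = 351 kPa, V = 22.0 L, T = 1390 K.
Step 2 — Isothermal: T stays 1390 K; PV = const ⇒ V₂ = 3.80 L, P₂ = 2030 kPa.
ΔU = 0 (ideal gas, T constant).
W = nRT ln(V₂/V₁) = 0.667×8.314×1390×ln(0.173) = -13500 J.
Q = ΔU + W = -13500 J.
Net over both steps: W = -9160 J, Q = 3390 J, ΔU = 12500 J.

-9160 J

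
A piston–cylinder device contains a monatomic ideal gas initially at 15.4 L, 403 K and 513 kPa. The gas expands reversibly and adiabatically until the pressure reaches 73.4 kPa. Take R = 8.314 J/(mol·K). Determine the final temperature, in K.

185 K

Adiabatic: T₂/T₁ = (P₂/P₁)^((γ−1)/γ) ⇒ T₂ = 403×(0.143)^0.400 = 185 K; V₂ = 49.5 L.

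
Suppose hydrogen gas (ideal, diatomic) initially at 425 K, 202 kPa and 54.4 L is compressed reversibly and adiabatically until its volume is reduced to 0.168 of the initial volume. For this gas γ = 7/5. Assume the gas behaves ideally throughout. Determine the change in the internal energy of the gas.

n = P₁V₁/(RT₁) = 202×54.4/(8.314×425) = 3.11 mol.
Adiabatic: TV^(γ−1) = const ⇒ T₂ = 425×(5.95)^0.400 = 867 K; PV^γ = const ⇒ P₂ = 2450 kPa.
For an ideal gas ΔU = nCvΔT with Cv = (5/2)R = 20.8 J/(mol·K).
ΔU = 3.11×20.8×(867−425) = 28600 J.

28600 J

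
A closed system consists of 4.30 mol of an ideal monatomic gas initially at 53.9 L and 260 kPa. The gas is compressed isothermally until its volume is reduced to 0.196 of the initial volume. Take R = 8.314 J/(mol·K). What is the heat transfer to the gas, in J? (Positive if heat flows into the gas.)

T₁ = P₁V₁/(nR) = 260×53.9/(4.30×8.314) = 392 K.
Isothermal: T stays 392 K; PV = const ⇒ V₂ = 10.6 L, P₂ = 1330 kPa.
ΔU = 0 (ideal gas, T constant).
W = nRT ln(V₂/V₁) = 4.30×8.314×392×ln(0.196) = -22800 J.
Q = ΔU + W = -22800 J.

-22800 J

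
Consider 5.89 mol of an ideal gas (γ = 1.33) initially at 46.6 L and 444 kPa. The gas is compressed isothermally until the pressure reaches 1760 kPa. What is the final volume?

11.8 L

T₁ = P₁V₁/(nR) = 444×46.6/(5.89×8.314) = 423 K.
Isothermal: T stays 423 K; PV = const ⇒ V₂ = 11.8 L, P₂ = 1760 kPa.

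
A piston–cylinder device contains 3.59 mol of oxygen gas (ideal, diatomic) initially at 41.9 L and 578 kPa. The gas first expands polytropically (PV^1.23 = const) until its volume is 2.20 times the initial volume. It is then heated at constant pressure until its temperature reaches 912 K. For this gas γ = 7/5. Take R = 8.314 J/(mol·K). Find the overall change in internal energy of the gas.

T₁ = P₁V₁/(nR) = 578×41.9/(3.59×8.314) = 811 K.
Step 1 — Polytropic n=1.23: T₂ = T₁(V₁/V₂)^(n−1) = 811×(0.455)^0.23 = 677 K; P₂ = P₁(V₁/V₂)^n = 219 kPa.
W = (P₁V₁−P₂V₂)/(n−1) = (578×41.9−219×92.2)/0.23 = 17500 J.
ΔU = nCvΔT = 3.59×20.8×(677−811) = -10000 J.
Q = ΔU + W = 7420 J.
State after step 1: P = 219 kPa, V = 92.2 L, T = 677 K.
Step 2 — Isobaric: P stays 219 kPa; V/T = const ⇒ T₂ = 912 K, V₂ = 124 L.
W = PΔV = 219×(124−92.2) kPa·L = 7020 J.
ΔU = nCvΔT = 3.59×20.8×(912−677) = 17500 J.
Q = ΔU + W = nCpΔT = 24600 J.
Net over both steps: W = 24500 J, Q = 32000 J, ΔU = 7510 J.

7510 J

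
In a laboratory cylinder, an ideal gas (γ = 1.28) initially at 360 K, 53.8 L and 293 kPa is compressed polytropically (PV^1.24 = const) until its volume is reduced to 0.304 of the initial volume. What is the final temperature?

479 K

Polytropic n=1.24: T₂ = T₁(V₁/V₂)^(n−1) = 360×(3.29)^0.24 = 479 K; P₂ = P₁(V₁/V₂)^n = 1280 kPa.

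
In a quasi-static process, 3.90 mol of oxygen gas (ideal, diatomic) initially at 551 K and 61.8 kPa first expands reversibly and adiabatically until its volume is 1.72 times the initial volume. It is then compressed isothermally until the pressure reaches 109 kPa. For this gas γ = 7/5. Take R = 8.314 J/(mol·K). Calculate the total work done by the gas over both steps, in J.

V₁ = nRT₁/P₁ = 3.90×8.314×551/61.8 = 289 L.
Step 1 — Adiabatic: TV^(γ−1) = const ⇒ T₂ = 551×(0.581)^0.400 = 444 K; PV^γ = const ⇒ P₂ = 28.9 kPa.
ΔU = nCvΔT = 3.90×20.8×(444−551) = -8710 J.
Q = 0 for an adiabatic process, so W = −ΔU = 8710 J.
State after step 1: P = 28.9 kPa, V = 497 L, T = 444 K.
Step 2 — Isothermal: T stays 444 K; PV = const ⇒ V₂ = 132 L, P₂ = 109 kPa.
ΔU = 0 (ideal gas, T constant).
W = nRT ln(V₂/V₁) = 3.90×8.314×444×ln(0.265) = -19100 J.
Q = ΔU + W = -19100 J.
Net over both steps: W = -10400 J, Q = -19100 J, ΔU = -8710 J.

-10400 J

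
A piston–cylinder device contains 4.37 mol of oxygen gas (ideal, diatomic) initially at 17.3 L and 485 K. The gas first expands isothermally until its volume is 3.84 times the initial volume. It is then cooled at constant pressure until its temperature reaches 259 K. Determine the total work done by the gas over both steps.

P₁ = nRT₁/V₁ = 4.37×8.314×485/17.3 = 1020 kPa.
Step 1 — Isothermal: T stays 485 K; PV = const ⇒ V₂ = 66.4 L, P₂ = 265 kPa.
ΔU = 0 (ideal gas, T constant).
W = nRT ln(V₂/V₁) = 4.37×8.314×485×ln(3.84) = 23700 J.
Q = ΔU + W = 23700 J.
State after step 1: P = 265 kPa, V = 66.4 L, T = 485 K.
Step 2 — Isobaric: P stays 265 kPa; V/T = const ⇒ T₂ = 259 K, V₂ = 35.5 L.
W = PΔV = 265×(35.5−66.4) kPa·L = -8210 J.
ΔU = nCvΔT = 4.37×20.8×(259−485) = -20500 J.
Q = ΔU + W = nCpΔT = -28700 J.
Net over both steps: W = 15500 J, Q = -5030 J, ΔU = -20500 J.

15500 J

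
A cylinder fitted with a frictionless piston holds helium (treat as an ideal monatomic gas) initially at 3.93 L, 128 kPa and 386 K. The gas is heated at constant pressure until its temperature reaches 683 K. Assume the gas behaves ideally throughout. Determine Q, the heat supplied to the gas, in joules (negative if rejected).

n = P₁V₁/(RT₁) = 128×3.93/(8.314×386) = 0.157 mol.
Isobaric: P stays 128 kPa; V/T = const ⇒ T₂ = 683 K, V₂ = 6.95 L.
W = PΔV = 128×(6.95−3.93) kPa·L = 387 J.
ΔU = nCvΔT = 0.157×12.5×(683−386) = 581 J.
Q = ΔU + W = nCpΔT = 968 J.

968 J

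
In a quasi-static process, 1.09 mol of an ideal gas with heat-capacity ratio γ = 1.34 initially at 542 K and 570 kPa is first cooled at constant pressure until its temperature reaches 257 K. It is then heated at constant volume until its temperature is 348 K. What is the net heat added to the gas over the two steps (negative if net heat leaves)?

V₁ = nRT₁/P₁ = 1.09×8.314×542/570 = 8.62 L.
Step 1 — Isobaric: P stays 570 kPa; V/T = const ⇒ T₂ = 257 K, V₂ = 4.09 L.
W = PΔV = 570×(4.09−8.62) kPa·L = -2580 J.
ΔU = nCvΔT = 1.09×24.5×(257−542) = -7600 J.
Q = ΔU + W = nCpΔT = -10200 J.
State after step 1: P = 570 kPa, V = 4.09 L, T = 257 K.
Step 2 — Isochoric: V stays 4.09 L; P/T = const ⇒ T₂ = 348 K, P₂ = 772 kPa.
W = 0 (no volume change).
ΔU = nCvΔT = 1.09×24.5×(348−257) = 2430 J.
Q = ΔU = 2430 J.
Net over both steps: W = -2580 J, Q = -7750 J, ΔU = -5170 J.

-7750 J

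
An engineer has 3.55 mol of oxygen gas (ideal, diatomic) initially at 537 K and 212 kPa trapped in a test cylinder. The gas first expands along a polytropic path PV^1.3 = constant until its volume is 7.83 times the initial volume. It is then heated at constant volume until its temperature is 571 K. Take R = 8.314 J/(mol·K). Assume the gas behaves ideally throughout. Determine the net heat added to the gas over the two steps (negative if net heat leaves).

26800 J

V₁ = nRT₁/P₁ = 3.55×8.314×537/212 = 74.8 L.
Step 1 — Polytropic n=1.3: T₂ = T₁(V₁/V₂)^(n−1) = 537×(0.128)^0.30 = 290 K; P₂ = P₁(V₁/V₂)^n = 14.6 kPa.
W = (P₁V₁−P₂V₂)/(n−1) = (212×74.8−14.6×585)/0.30 = 24300 J.
ΔU = nCvΔT = 3.55×20.8×(290−537) = -18300 J.
Q = ΔU + W = 6080 J.
State after step 1: P = 14.6 kPa, V = 585 L, T = 290 K.
Step 2 — Isochoric: V stays 585 L; P/T = const ⇒ T₂ = 571 K, P₂ = 28.8 kPa.
W = 0 (no volume change).
ΔU = nCvΔT = 3.55×20.8×(571−290) = 20800 J.
Q = ΔU = 20800 J.
Net over both steps: W = 24300 J, Q = 26800 J, ΔU = 2510 J.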